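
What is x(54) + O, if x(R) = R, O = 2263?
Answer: 2317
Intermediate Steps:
x(54) + O = 54 + 2263 = 2317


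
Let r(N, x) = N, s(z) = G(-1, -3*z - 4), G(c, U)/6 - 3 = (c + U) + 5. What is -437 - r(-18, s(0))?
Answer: -419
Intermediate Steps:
G(c, U) = 48 + 6*U + 6*c (G(c, U) = 18 + 6*((c + U) + 5) = 18 + 6*((U + c) + 5) = 18 + 6*(5 + U + c) = 18 + (30 + 6*U + 6*c) = 48 + 6*U + 6*c)
s(z) = 18 - 18*z (s(z) = 48 + 6*(-3*z - 4) + 6*(-1) = 48 + 6*(-4 - 3*z) - 6 = 48 + (-24 - 18*z) - 6 = 18 - 18*z)
-437 - r(-18, s(0)) = -437 - 1*(-18) = -437 + 18 = -419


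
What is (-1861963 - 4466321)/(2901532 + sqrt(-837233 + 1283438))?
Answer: -18361718531088/8418887500819 + 6328284*sqrt(446205)/8418887500819 ≈ -2.1805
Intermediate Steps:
(-1861963 - 4466321)/(2901532 + sqrt(-837233 + 1283438)) = -6328284/(2901532 + sqrt(446205))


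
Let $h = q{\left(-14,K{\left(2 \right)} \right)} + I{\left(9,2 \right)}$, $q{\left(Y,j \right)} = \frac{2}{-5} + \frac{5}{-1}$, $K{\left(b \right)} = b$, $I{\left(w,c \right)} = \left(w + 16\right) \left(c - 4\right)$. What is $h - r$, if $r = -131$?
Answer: $\frac{378}{5} \approx 75.6$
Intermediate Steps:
$I{\left(w,c \right)} = \left(-4 + c\right) \left(16 + w\right)$ ($I{\left(w,c \right)} = \left(16 + w\right) \left(-4 + c\right) = \left(-4 + c\right) \left(16 + w\right)$)
$q{\left(Y,j \right)} = - \frac{27}{5}$ ($q{\left(Y,j \right)} = 2 \left(- \frac{1}{5}\right) + 5 \left(-1\right) = - \frac{2}{5} - 5 = - \frac{27}{5}$)
$h = - \frac{277}{5}$ ($h = - \frac{27}{5} + \left(-64 - 36 + 16 \cdot 2 + 2 \cdot 9\right) = - \frac{27}{5} + \left(-64 - 36 + 32 + 18\right) = - \frac{27}{5} - 50 = - \frac{277}{5} \approx -55.4$)
$h - r = - \frac{277}{5} - -131 = - \frac{277}{5} + 131 = \frac{378}{5}$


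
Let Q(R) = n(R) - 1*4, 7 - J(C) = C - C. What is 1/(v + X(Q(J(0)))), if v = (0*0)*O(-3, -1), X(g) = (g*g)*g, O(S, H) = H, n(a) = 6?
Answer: 1/8 ≈ 0.12500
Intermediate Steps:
J(C) = 7 (J(C) = 7 - (C - C) = 7 - 1*0 = 7 + 0 = 7)
Q(R) = 2 (Q(R) = 6 - 1*4 = 6 - 4 = 2)
X(g) = g**3 (X(g) = g**2*g = g**3)
v = 0 (v = (0*0)*(-1) = 0*(-1) = 0)
1/(v + X(Q(J(0)))) = 1/(0 + 2**3) = 1/(0 + 8) = 1/8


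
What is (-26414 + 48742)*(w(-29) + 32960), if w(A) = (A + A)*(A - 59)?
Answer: 849892992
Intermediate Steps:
w(A) = 2*A*(-59 + A) (w(A) = (2*A)*(-59 + A) = 2*A*(-59 + A))
(-26414 + 48742)*(w(-29) + 32960) = (-26414 + 48742)*(2*(-29)*(-59 - 29) + 32960) = 22328*(2*(-29)*(-88) + 32960) = 22328*(5104 + 32960) = 22328*38064 = 849892992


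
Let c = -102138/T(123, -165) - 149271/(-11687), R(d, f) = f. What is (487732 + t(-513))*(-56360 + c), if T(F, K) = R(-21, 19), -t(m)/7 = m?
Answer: -6733954008616051/222053 ≈ -3.0326e+10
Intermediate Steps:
t(m) = -7*m
T(F, K) = 19
c = -1190850657/222053 (c = -102138/19 - 149271/(-11687) = -102138*1/19 - 149271*(-1/11687) = -102138/19 + 149271/11687 = -1190850657/222053 ≈ -5362.9)
(487732 + t(-513))*(-56360 + c) = (487732 - 7*(-513))*(-56360 - 1190850657/222053) = (487732 + 3591)*(-13705757737/222053) = 491323*(-13705757737/222053) = -6733954008616051/222053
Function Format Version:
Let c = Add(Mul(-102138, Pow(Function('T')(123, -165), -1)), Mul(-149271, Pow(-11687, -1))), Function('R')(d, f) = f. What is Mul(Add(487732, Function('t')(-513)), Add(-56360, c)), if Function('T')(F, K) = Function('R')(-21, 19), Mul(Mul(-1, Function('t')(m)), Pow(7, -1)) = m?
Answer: Rational(-6733954008616051, 222053) ≈ -3.0326e+10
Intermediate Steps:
Function('t')(m) = Mul(-7, m)
Function('T')(F, K) = 19
c = Rational(-1190850657, 222053) (c = Add(Mul(-102138, Pow(19, -1)), Mul(-149271, Pow(-11687, -1))) = Add(Mul(-102138, Rational(1, 19)), Mul(-149271, Rational(-1, 11687))) = Add(Rational(-102138, 19), Rational(149271, 11687)) = Rational(-1190850657, 222053) ≈ -5362.9)
Mul(Add(487732, Function('t')(-513)), Add(-56360, c)) = Mul(Add(487732, Mul(-7, -513)), Add(-56360, Rational(-1190850657, 222053))) = Mul(Add(487732, 3591), Rational(-13705757737, 222053)) = Mul(491323, Rational(-13705757737, 222053)) = Rational(-6733954008616051, 222053)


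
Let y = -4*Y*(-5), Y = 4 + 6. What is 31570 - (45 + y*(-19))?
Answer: 35325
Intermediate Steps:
Y = 10
y = 200 (y = -4*10*(-5) = -40*(-5) = 200)
31570 - (45 + y*(-19)) = 31570 - (45 + 200*(-19)) = 31570 - (45 - 3800) = 31570 - 1*(-3755) = 31570 + 3755 = 35325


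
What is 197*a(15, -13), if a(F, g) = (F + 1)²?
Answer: 50432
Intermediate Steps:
a(F, g) = (1 + F)²
197*a(15, -13) = 197*(1 + 15)² = 197*16² = 197*256 = 50432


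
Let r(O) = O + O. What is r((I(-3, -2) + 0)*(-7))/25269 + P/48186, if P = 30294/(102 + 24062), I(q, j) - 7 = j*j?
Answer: -9919274585/1634576510532 ≈ -0.0060684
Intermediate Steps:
I(q, j) = 7 + j² (I(q, j) = 7 + j*j = 7 + j²)
r(O) = 2*O
P = 15147/12082 (P = 30294/24164 = 30294*(1/24164) = 15147/12082 ≈ 1.2537)
r((I(-3, -2) + 0)*(-7))/25269 + P/48186 = (2*(((7 + (-2)²) + 0)*(-7)))/25269 + (15147/12082)/48186 = (2*(((7 + 4) + 0)*(-7)))*(1/25269) + (15147/12082)*(1/48186) = (2*((11 + 0)*(-7)))*(1/25269) + 1683/64687028 = (2*(11*(-7)))*(1/25269) + 1683/64687028 = (2*(-77))*(1/25269) + 1683/64687028 = -154*1/25269 + 1683/64687028 = -154/25269 + 1683/64687028 = -9919274585/1634576510532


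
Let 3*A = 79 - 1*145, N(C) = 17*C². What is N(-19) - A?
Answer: 6159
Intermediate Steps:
A = -22 (A = (79 - 1*145)/3 = (79 - 145)/3 = (⅓)*(-66) = -22)
N(-19) - A = 17*(-19)² - 1*(-22) = 17*361 + 22 = 6137 + 22 = 6159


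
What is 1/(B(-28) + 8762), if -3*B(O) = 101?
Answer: 3/26185 ≈ 0.00011457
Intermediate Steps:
B(O) = -101/3 (B(O) = -⅓*101 = -101/3)
1/(B(-28) + 8762) = 1/(-101/3 + 8762) = 1/(26185/3) = 3/26185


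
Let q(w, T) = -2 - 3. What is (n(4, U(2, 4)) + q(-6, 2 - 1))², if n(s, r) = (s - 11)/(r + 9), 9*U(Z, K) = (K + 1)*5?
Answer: 351649/11236 ≈ 31.297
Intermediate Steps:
U(Z, K) = 5/9 + 5*K/9 (U(Z, K) = ((K + 1)*5)/9 = ((1 + K)*5)/9 = (5 + 5*K)/9 = 5/9 + 5*K/9)
n(s, r) = (-11 + s)/(9 + r)
q(w, T) = -5
(n(4, U(2, 4)) + q(-6, 2 - 1))² = ((-11 + 4)/(9 + (5/9 + (5/9)*4)) - 5)² = (-7/(9 + (5/9 + 20/9)) - 5)² = (-7/(9 + 25/9) - 5)² = (-7/(106/9) - 5)² = ((9/106)*(-7) - 5)² = (-63/106 - 5)² = (-593/106)² = 351649/11236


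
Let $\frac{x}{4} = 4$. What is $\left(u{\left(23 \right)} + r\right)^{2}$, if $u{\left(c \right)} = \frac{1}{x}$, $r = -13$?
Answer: $\frac{42849}{256} \approx 167.38$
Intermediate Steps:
$x = 16$ ($x = 4 \cdot 4 = 16$)
$u{\left(c \right)} = \frac{1}{16}$
$\left(u{\left(23 \right)} + r\right)^{2} = \left(\frac{1}{16} - 13\right)^{2} = \left(- \frac{207}{16}\right)^{2} = \frac{42849}{256}$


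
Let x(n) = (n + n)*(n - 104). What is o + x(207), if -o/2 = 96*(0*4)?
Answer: 42642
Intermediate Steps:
x(n) = 2*n*(-104 + n) (x(n) = (2*n)*(-104 + n) = 2*n*(-104 + n))
o = 0 (o = -192*0*4 = -192*0 = -2*0 = 0)
o + x(207) = 0 + 2*207*(-104 + 207) = 0 + 2*207*103 = 0 + 42642 = 42642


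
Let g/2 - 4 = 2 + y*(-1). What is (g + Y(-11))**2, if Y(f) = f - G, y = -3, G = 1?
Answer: 36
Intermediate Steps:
Y(f) = -1 + f (Y(f) = f - 1*1 = f - 1 = -1 + f)
g = 18 (g = 8 + 2*(2 - 3*(-1)) = 8 + 2*(2 + 3) = 8 + 2*5 = 8 + 10 = 18)
(g + Y(-11))**2 = (18 + (-1 - 11))**2 = (18 - 12)**2 = 6**2 = 36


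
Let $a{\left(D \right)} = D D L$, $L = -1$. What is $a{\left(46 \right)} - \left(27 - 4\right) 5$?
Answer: $-2231$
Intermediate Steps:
$a{\left(D \right)} = - D^{2}$ ($a{\left(D \right)} = D D \left(-1\right) = D^{2} \left(-1\right) = - D^{2}$)
$a{\left(46 \right)} - \left(27 - 4\right) 5 = - 46^{2} - \left(27 - 4\right) 5 = \left(-1\right) 2116 - 23 \cdot 5 = -2116 - 115 = -2231$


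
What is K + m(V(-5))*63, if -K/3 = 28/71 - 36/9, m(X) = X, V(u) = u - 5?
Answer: -43962/71 ≈ -619.18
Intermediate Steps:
V(u) = -5 + u
K = 768/71 (K = -3*(28/71 - 36/9) = -3*(28*(1/71) - 36*1/9) = -3*(28/71 - 4) = -3*(-256/71) = 768/71 ≈ 10.817)
K + m(V(-5))*63 = 768/71 + (-5 - 5)*63 = 768/71 - 10*63 = 768/71 - 630 = -43962/71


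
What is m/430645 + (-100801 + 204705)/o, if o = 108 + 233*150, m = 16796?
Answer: 22667286124/7548776205 ≈ 3.0028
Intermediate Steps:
o = 35058 (o = 108 + 34950 = 35058)
m/430645 + (-100801 + 204705)/o = 16796/430645 + (-100801 + 204705)/35058 = 16796*(1/430645) + 103904*(1/35058) = 16796/430645 + 51952/17529 = 22667286124/7548776205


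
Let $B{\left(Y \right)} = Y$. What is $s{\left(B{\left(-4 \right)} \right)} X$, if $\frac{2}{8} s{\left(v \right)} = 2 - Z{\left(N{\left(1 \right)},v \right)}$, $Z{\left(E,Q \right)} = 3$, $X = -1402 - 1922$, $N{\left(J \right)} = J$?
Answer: $13296$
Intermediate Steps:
$X = -3324$
$s{\left(v \right)} = -4$ ($s{\left(v \right)} = 4 \left(2 - 3\right) = 4 \left(-1\right) = -4$)
$s{\left(B{\left(-4 \right)} \right)} X = \left(-4\right) \left(-3324\right) = 13296$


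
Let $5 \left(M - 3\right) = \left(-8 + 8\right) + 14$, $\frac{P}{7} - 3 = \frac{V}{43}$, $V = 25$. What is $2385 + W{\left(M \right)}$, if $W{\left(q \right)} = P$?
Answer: $\frac{103633}{43} \approx 2410.1$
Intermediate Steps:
$P = \frac{1078}{43}$ ($P = 21 + 7 \cdot \frac{25}{43} = 21 + \frac{175}{43} = \frac{1078}{43} \approx 25.07$)
$M = \frac{29}{5}$ ($M = 3 + \frac{\left(-8 + 8\right) + 14}{5} = 3 + \frac{0 + 14}{5} = 3 + \frac{1}{5} \cdot 14 = 3 + \frac{14}{5} = \frac{29}{5} \approx 5.8$)
$W{\left(q \right)} = \frac{1078}{43}$
$2385 + W{\left(M \right)} = 2385 + \frac{1078}{43} = \frac{103633}{43}$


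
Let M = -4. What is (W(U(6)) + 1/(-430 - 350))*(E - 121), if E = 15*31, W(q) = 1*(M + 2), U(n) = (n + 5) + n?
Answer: -134246/195 ≈ -688.44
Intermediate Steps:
U(n) = 5 + 2*n (U(n) = (5 + n) + n = 5 + 2*n)
W(q) = -2 (W(q) = 1*(-4 + 2) = 1*(-2) = -2)
E = 465
(W(U(6)) + 1/(-430 - 350))*(E - 121) = (-2 + 1/(-430 - 350))*(465 - 121) = (-2 + 1/(-780))*344 = (-2 - 1/780)*344 = -1561/780*344 = -134246/195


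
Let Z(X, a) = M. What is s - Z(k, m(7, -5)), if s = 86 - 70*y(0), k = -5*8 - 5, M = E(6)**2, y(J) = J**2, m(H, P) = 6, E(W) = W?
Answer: 50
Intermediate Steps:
M = 36 (M = 6**2 = 36)
k = -45 (k = -40 - 5 = -45)
Z(X, a) = 36
s = 86 (s = 86 - 70*0**2 = 86 - 70*0 = 86 + 0 = 86)
s - Z(k, m(7, -5)) = 86 - 1*36 = 86 - 36 = 50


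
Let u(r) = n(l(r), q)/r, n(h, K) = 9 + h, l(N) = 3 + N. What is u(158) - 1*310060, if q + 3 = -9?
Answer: -24494655/79 ≈ -3.1006e+5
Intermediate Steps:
q = -12 (q = -3 - 9 = -12)
u(r) = (12 + r)/r (u(r) = (9 + (3 + r))/r = (12 + r)/r)
u(158) - 1*310060 = (12 + 158)/158 - 1*310060 = (1/158)*170 - 310060 = 85/79 - 310060 = -24494655/79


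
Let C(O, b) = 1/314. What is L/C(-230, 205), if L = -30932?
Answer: -9712648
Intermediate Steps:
C(O, b) = 1/314
L/C(-230, 205) = -30932/1/314 = -30932*314 = -9712648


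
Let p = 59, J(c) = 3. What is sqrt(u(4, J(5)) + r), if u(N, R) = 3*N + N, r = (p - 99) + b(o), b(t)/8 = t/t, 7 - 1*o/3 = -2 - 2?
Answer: 4*I ≈ 4.0*I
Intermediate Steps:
o = 33 (o = 21 - 3*(-2 - 2) = 21 - 3*(-4) = 21 + 12 = 33)
b(t) = 8 (b(t) = 8*(t/t) = 8*1 = 8)
r = -32 (r = (59 - 99) + 8 = -40 + 8 = -32)
u(N, R) = 4*N
sqrt(u(4, J(5)) + r) = sqrt(4*4 - 32) = sqrt(16 - 32) = sqrt(-16) = 4*I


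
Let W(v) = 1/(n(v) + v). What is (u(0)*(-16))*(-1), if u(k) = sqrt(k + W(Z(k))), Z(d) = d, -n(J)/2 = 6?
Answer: 8*I*sqrt(3)/3 ≈ 4.6188*I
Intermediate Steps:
n(J) = -12 (n(J) = -2*6 = -12)
W(v) = 1/(-12 + v)
u(k) = sqrt(k + 1/(-12 + k))
(u(0)*(-16))*(-1) = (sqrt((1 + 0*(-12 + 0))/(-12 + 0))*(-16))*(-1) = (sqrt((1 + 0*(-12))/(-12))*(-16))*(-1) = (sqrt(-(1 + 0)/12)*(-16))*(-1) = (sqrt(-1/12*1)*(-16))*(-1) = (sqrt(-1/12)*(-16))*(-1) = ((I*sqrt(3)/6)*(-16))*(-1) = -8*I*sqrt(3)/3*(-1) = 8*I*sqrt(3)/3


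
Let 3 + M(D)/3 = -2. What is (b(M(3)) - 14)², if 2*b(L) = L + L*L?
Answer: 8281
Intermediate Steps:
M(D) = -15 (M(D) = -9 + 3*(-2) = -9 - 6 = -15)
b(L) = L/2 + L²/2 (b(L) = (L + L*L)/2 = (L + L²)/2 = L/2 + L²/2)
(b(M(3)) - 14)² = ((½)*(-15)*(1 - 15) - 14)² = ((½)*(-15)*(-14) - 14)² = (105 - 14)² = 91² = 8281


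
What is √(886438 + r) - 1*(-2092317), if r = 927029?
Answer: 2092317 + √1813467 ≈ 2.0937e+6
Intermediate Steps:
√(886438 + r) - 1*(-2092317) = √(886438 + 927029) - 1*(-2092317) = √1813467 + 2092317 = 2092317 + √1813467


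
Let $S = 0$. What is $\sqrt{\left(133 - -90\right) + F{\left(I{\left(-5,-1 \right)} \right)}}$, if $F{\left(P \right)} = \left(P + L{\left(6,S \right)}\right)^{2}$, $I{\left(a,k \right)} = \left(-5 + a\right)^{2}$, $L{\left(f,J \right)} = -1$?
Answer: $2 \sqrt{2506} \approx 100.12$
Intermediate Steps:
$F{\left(P \right)} = \left(-1 + P\right)^{2}$ ($F{\left(P \right)} = \left(P - 1\right)^{2} = \left(-1 + P\right)^{2}$)
$\sqrt{\left(133 - -90\right) + F{\left(I{\left(-5,-1 \right)} \right)}} = \sqrt{\left(133 - -90\right) + \left(-1 + \left(-5 - 5\right)^{2}\right)^{2}} = \sqrt{\left(133 + 90\right) + \left(-1 + \left(-10\right)^{2}\right)^{2}} = \sqrt{223 + \left(-1 + 100\right)^{2}} = \sqrt{223 + 99^{2}} = \sqrt{223 + 9801} = \sqrt{10024} = 2 \sqrt{2506}$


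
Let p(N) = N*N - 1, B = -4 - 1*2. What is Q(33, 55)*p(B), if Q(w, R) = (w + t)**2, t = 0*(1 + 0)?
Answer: 38115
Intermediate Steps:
B = -6 (B = -4 - 2 = -6)
t = 0 (t = 0*1 = 0)
p(N) = -1 + N**2 (p(N) = N**2 - 1 = -1 + N**2)
Q(w, R) = w**2 (Q(w, R) = (w + 0)**2 = w**2)
Q(33, 55)*p(B) = 33**2*(-1 + (-6)**2) = 1089*(-1 + 36) = 1089*35 = 38115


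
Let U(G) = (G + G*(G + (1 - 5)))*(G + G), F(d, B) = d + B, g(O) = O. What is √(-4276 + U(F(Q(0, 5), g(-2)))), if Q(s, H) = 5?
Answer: 2*I*√1069 ≈ 65.391*I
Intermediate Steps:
F(d, B) = B + d
U(G) = 2*G*(G + G*(-4 + G)) (U(G) = (G + G*(G - 4))*(2*G) = (G + G*(-4 + G))*(2*G) = 2*G*(G + G*(-4 + G)))
√(-4276 + U(F(Q(0, 5), g(-2)))) = √(-4276 + 2*(-2 + 5)²*(-3 + (-2 + 5))) = √(-4276 + 2*3²*(-3 + 3)) = √(-4276 + 2*9*0) = √(-4276 + 0) = √(-4276) = 2*I*√1069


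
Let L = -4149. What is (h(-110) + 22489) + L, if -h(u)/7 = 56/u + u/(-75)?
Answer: 3024994/165 ≈ 18333.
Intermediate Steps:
h(u) = -392/u + 7*u/75 (h(u) = -7*(56/u + u/(-75)) = -7*(56/u + u*(-1/75)) = -7*(56/u - u/75) = -392/u + 7*u/75)
(h(-110) + 22489) + L = ((-392/(-110) + (7/75)*(-110)) + 22489) - 4149 = ((-392*(-1/110) - 154/15) + 22489) - 4149 = ((196/55 - 154/15) + 22489) - 4149 = (-1106/165 + 22489) - 4149 = 3709579/165 - 4149 = 3024994/165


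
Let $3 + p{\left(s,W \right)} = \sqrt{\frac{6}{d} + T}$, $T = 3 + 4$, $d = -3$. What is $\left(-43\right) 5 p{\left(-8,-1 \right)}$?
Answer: $645 - 215 \sqrt{5} \approx 164.25$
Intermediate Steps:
$T = 7$
$p{\left(s,W \right)} = -3 + \sqrt{5}$ ($p{\left(s,W \right)} = -3 + \sqrt{\frac{6}{-3} + 7} = -3 + \sqrt{6 \left(- \frac{1}{3}\right) + 7} = -3 + \sqrt{-2 + 7} = -3 + \sqrt{5}$)
$\left(-43\right) 5 p{\left(-8,-1 \right)} = \left(-43\right) 5 \left(-3 + \sqrt{5}\right) = - 215 \left(-3 + \sqrt{5}\right) = 645 - 215 \sqrt{5}$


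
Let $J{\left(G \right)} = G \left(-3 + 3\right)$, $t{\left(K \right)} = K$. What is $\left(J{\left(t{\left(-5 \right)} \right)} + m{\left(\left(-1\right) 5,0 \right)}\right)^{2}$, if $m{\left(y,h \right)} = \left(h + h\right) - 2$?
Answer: $4$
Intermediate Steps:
$m{\left(y,h \right)} = -2 + 2 h$ ($m{\left(y,h \right)} = 2 h - 2 = -2 + 2 h$)
$J{\left(G \right)} = 0$ ($J{\left(G \right)} = G 0 = 0$)
$\left(J{\left(t{\left(-5 \right)} \right)} + m{\left(\left(-1\right) 5,0 \right)}\right)^{2} = \left(0 + \left(-2 + 2 \cdot 0\right)\right)^{2} = \left(0 + \left(-2 + 0\right)\right)^{2} = \left(0 - 2\right)^{2} = \left(-2\right)^{2} = 4$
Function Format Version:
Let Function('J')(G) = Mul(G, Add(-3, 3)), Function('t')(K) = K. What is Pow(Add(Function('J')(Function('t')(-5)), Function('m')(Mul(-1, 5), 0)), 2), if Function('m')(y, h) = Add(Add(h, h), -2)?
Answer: 4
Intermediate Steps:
Function('m')(y, h) = Add(-2, Mul(2, h)) (Function('m')(y, h) = Add(Mul(2, h), -2) = Add(-2, Mul(2, h)))
Function('J')(G) = 0 (Function('J')(G) = Mul(G, 0) = 0)
Pow(Add(Function('J')(Function('t')(-5)), Function('m')(Mul(-1, 5), 0)), 2) = Pow(Add(0, Add(-2, Mul(2, 0))), 2) = Pow(Add(0, Add(-2, 0)), 2) = Pow(Add(0, -2), 2) = Pow(-2, 2) = 4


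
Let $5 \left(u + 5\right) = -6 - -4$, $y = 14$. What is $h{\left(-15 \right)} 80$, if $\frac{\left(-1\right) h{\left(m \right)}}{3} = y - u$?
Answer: $-4656$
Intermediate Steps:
$u = - \frac{27}{5}$ ($u = -5 + \frac{-6 - -4}{5} = -5 + \frac{-6 + 4}{5} = -5 + \frac{1}{5} \left(-2\right) = -5 - \frac{2}{5} = - \frac{27}{5} \approx -5.4$)
$h{\left(m \right)} = - \frac{291}{5}$ ($h{\left(m \right)} = - 3 \left(14 - - \frac{27}{5}\right) = - 3 \left(14 + \frac{27}{5}\right) = \left(-3\right) \frac{97}{5} = - \frac{291}{5}$)
$h{\left(-15 \right)} 80 = \left(- \frac{291}{5}\right) 80 = -4656$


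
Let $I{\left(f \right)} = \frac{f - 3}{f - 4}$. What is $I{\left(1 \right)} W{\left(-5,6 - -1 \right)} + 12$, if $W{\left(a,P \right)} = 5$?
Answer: $\frac{46}{3} \approx 15.333$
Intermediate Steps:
$I{\left(f \right)} = \frac{-3 + f}{-4 + f}$
$I{\left(1 \right)} W{\left(-5,6 - -1 \right)} + 12 = \frac{-3 + 1}{-4 + 1} \cdot 5 + 12 = \frac{1}{-3} \left(-2\right) 5 + 12 = \left(- \frac{1}{3}\right) \left(-2\right) 5 + 12 = \frac{2}{3} \cdot 5 + 12 = \frac{10}{3} + 12 = \frac{46}{3}$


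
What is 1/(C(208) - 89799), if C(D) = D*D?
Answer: -1/46535 ≈ -2.1489e-5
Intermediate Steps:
C(D) = D²
1/(C(208) - 89799) = 1/(208² - 89799) = 1/(43264 - 89799) = 1/(-46535) = -1/46535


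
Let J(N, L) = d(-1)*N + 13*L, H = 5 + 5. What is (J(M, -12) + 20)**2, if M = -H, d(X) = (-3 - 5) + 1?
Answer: 4356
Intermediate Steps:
H = 10
d(X) = -7 (d(X) = -8 + 1 = -7)
M = -10 (M = -1*10 = -10)
J(N, L) = -7*N + 13*L
(J(M, -12) + 20)**2 = ((-7*(-10) + 13*(-12)) + 20)**2 = ((70 - 156) + 20)**2 = (-86 + 20)**2 = (-66)**2 = 4356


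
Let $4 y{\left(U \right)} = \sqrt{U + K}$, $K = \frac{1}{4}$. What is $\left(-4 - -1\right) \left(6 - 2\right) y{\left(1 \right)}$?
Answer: $- \frac{3 \sqrt{5}}{2} \approx -3.3541$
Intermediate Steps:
$K = \frac{1}{4} \approx 0.25$
$y{\left(U \right)} = \frac{\sqrt{\frac{1}{4} + U}}{4}$ ($y{\left(U \right)} = \frac{\sqrt{U + \frac{1}{4}}}{4} = \frac{\sqrt{\frac{1}{4} + U}}{4}$)
$\left(-4 - -1\right) \left(6 - 2\right) y{\left(1 \right)} = \left(-4 - -1\right) \left(6 - 2\right) \frac{\sqrt{1 + 4 \cdot 1}}{8} = \left(-4 + 1\right) 4 \frac{\sqrt{1 + 4}}{8} = \left(-3\right) 4 \frac{\sqrt{5}}{8} = - 12 \frac{\sqrt{5}}{8} = - \frac{3 \sqrt{5}}{2}$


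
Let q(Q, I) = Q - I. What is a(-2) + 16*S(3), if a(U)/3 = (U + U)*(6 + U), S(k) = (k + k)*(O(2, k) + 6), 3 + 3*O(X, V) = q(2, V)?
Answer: 400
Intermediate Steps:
O(X, V) = -⅓ - V/3 (O(X, V) = -1 + (2 - V)/3 = -1 + (⅔ - V/3) = -⅓ - V/3)
S(k) = 2*k*(17/3 - k/3) (S(k) = (k + k)*((-⅓ - k/3) + 6) = (2*k)*(17/3 - k/3) = 2*k*(17/3 - k/3))
a(U) = 6*U*(6 + U) (a(U) = 3*((U + U)*(6 + U)) = 3*((2*U)*(6 + U)) = 3*(2*U*(6 + U)) = 6*U*(6 + U))
a(-2) + 16*S(3) = 6*(-2)*(6 - 2) + 16*((⅔)*3*(17 - 1*3)) = 6*(-2)*4 + 16*((⅔)*3*(17 - 3)) = -48 + 16*((⅔)*3*14) = -48 + 16*28 = -48 + 448 = 400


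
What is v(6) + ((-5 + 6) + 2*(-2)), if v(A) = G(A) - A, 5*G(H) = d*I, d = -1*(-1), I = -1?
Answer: -46/5 ≈ -9.2000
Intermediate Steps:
d = 1
G(H) = -1/5 (G(H) = (1*(-1))/5 = (1/5)*(-1) = -1/5)
v(A) = -1/5 - A
v(6) + ((-5 + 6) + 2*(-2)) = (-1/5 - 1*6) + ((-5 + 6) + 2*(-2)) = (-1/5 - 6) + (1 - 4) = -31/5 - 3 = -46/5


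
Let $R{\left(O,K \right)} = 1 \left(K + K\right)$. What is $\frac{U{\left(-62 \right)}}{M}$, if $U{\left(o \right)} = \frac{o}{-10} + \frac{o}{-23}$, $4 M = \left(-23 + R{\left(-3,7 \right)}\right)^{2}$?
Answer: $\frac{1364}{3105} \approx 0.43929$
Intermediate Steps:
$R{\left(O,K \right)} = 2 K$ ($R{\left(O,K \right)} = 1 \cdot 2 K = 2 K$)
$M = \frac{81}{4}$ ($M = \frac{\left(-23 + 2 \cdot 7\right)^{2}}{4} = \frac{\left(-23 + 14\right)^{2}}{4} = \frac{\left(-9\right)^{2}}{4} = \frac{1}{4} \cdot 81 = \frac{81}{4} \approx 20.25$)
$U{\left(o \right)} = - \frac{33 o}{230}$ ($U{\left(o \right)} = o \left(- \frac{1}{10}\right) + o \left(- \frac{1}{23}\right) = - \frac{o}{10} - \frac{o}{23} = - \frac{33 o}{230}$)
$\frac{U{\left(-62 \right)}}{M} = \frac{\left(- \frac{33}{230}\right) \left(-62\right)}{\frac{81}{4}} = \frac{1023}{115} \cdot \frac{4}{81} = \frac{1364}{3105}$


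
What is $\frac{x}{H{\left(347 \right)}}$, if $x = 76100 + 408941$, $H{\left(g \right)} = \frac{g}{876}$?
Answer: $\frac{424895916}{347} \approx 1.2245 \cdot 10^{6}$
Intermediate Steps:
$H{\left(g \right)} = \frac{g}{876}$ ($H{\left(g \right)} = g \frac{1}{876} = \frac{g}{876}$)
$x = 485041$
$\frac{x}{H{\left(347 \right)}} = \frac{485041}{\frac{1}{876} \cdot 347} = \frac{485041}{\frac{347}{876}} = 485041 \cdot \frac{876}{347} = \frac{424895916}{347}$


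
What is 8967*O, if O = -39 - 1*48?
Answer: -780129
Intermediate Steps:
O = -87 (O = -39 - 48 = -87)
8967*O = 8967*(-87) = -780129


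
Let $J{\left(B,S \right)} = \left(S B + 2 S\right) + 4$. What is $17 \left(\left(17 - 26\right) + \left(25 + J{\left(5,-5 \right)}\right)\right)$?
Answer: $-255$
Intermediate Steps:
$J{\left(B,S \right)} = 4 + 2 S + B S$ ($J{\left(B,S \right)} = \left(B S + 2 S\right) + 4 = \left(2 S + B S\right) + 4 = 4 + 2 S + B S$)
$17 \left(\left(17 - 26\right) + \left(25 + J{\left(5,-5 \right)}\right)\right) = 17 \left(\left(17 - 26\right) + \left(25 + \left(4 + 2 \left(-5\right) + 5 \left(-5\right)\right)\right)\right) = 17 \left(\left(17 - 26\right) + \left(25 - 31\right)\right) = 17 \left(-9 + \left(25 - 31\right)\right) = 17 \left(-9 - 6\right) = 17 \left(-15\right) = -255$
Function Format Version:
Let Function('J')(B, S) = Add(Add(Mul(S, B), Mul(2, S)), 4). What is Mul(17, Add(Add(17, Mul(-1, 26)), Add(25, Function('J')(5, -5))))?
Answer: -255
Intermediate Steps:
Function('J')(B, S) = Add(4, Mul(2, S), Mul(B, S)) (Function('J')(B, S) = Add(Add(Mul(B, S), Mul(2, S)), 4) = Add(Add(Mul(2, S), Mul(B, S)), 4) = Add(4, Mul(2, S), Mul(B, S)))
Mul(17, Add(Add(17, Mul(-1, 26)), Add(25, Function('J')(5, -5)))) = Mul(17, Add(Add(17, Mul(-1, 26)), Add(25, Add(4, Mul(2, -5), Mul(5, -5))))) = Mul(17, Add(Add(17, -26), Add(25, Add(4, -10, -25)))) = Mul(17, Add(-9, Add(25, -31))) = Mul(17, Add(-9, -6)) = Mul(17, -15) = -255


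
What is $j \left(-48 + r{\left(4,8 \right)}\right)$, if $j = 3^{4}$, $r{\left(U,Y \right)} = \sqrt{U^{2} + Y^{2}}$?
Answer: $-3888 + 324 \sqrt{5} \approx -3163.5$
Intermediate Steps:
$j = 81$
$j \left(-48 + r{\left(4,8 \right)}\right) = 81 \left(-48 + \sqrt{4^{2} + 8^{2}}\right) = 81 \left(-48 + \sqrt{16 + 64}\right) = 81 \left(-48 + \sqrt{80}\right) = 81 \left(-48 + 4 \sqrt{5}\right) = -3888 + 324 \sqrt{5}$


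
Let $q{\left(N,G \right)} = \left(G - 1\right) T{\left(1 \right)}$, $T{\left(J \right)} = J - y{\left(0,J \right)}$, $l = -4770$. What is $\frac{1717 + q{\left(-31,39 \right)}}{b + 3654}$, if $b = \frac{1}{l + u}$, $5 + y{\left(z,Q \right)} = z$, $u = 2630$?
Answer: $\frac{4162300}{7819559} \approx 0.53229$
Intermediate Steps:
$y{\left(z,Q \right)} = -5 + z$
$T{\left(J \right)} = 5 + J$ ($T{\left(J \right)} = J - \left(-5 + 0\right) = J - -5 = J + 5 = 5 + J$)
$q{\left(N,G \right)} = -6 + 6 G$ ($q{\left(N,G \right)} = \left(G - 1\right) \left(5 + 1\right) = \left(-1 + G\right) 6 = -6 + 6 G$)
$b = - \frac{1}{2140}$ ($b = \frac{1}{-4770 + 2630} = \frac{1}{-2140} = - \frac{1}{2140} \approx -0.00046729$)
$\frac{1717 + q{\left(-31,39 \right)}}{b + 3654} = \frac{1717 + \left(-6 + 6 \cdot 39\right)}{- \frac{1}{2140} + 3654} = \frac{1717 + \left(-6 + 234\right)}{\frac{7819559}{2140}} = \left(1717 + 228\right) \frac{2140}{7819559} = 1945 \cdot \frac{2140}{7819559} = \frac{4162300}{7819559}$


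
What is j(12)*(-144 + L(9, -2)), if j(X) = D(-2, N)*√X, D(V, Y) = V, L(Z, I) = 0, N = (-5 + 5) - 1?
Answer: 576*√3 ≈ 997.66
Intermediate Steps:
N = -1 (N = 0 - 1 = -1)
j(X) = -2*√X
j(12)*(-144 + L(9, -2)) = (-4*√3)*(-144 + 0) = -4*√3*(-144) = 576*√3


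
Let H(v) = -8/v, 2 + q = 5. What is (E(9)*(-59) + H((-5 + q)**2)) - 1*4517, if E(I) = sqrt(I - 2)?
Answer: -4519 - 59*sqrt(7) ≈ -4675.1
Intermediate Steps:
q = 3 (q = -2 + 5 = 3)
E(I) = sqrt(-2 + I)
(E(9)*(-59) + H((-5 + q)**2)) - 1*4517 = (sqrt(-2 + 9)*(-59) - 8/(-5 + 3)**2) - 1*4517 = (sqrt(7)*(-59) - 8/((-2)**2)) - 4517 = (-59*sqrt(7) - 8/4) - 4517 = (-59*sqrt(7) - 8*1/4) - 4517 = (-59*sqrt(7) - 2) - 4517 = (-2 - 59*sqrt(7)) - 4517 = -4519 - 59*sqrt(7)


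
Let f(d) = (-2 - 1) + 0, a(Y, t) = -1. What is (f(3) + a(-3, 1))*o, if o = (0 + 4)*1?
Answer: -16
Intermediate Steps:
o = 4 (o = 4*1 = 4)
f(d) = -3 (f(d) = -3 + 0 = -3)
(f(3) + a(-3, 1))*o = (-3 - 1)*4 = -4*4 = -16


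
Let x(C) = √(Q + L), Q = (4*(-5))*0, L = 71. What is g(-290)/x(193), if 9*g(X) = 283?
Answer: 283*√71/639 ≈ 3.7318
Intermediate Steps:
g(X) = 283/9 (g(X) = (⅑)*283 = 283/9)
Q = 0 (Q = -20*0 = 0)
x(C) = √71 (x(C) = √(0 + 71) = √71)
g(-290)/x(193) = 283/(9*(√71)) = 283*(√71/71)/9 = 283*√71/639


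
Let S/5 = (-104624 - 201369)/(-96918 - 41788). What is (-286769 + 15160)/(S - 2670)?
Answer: 37673797954/368815055 ≈ 102.15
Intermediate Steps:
S = 1529965/138706 (S = 5*((-104624 - 201369)/(-96918 - 41788)) = 5*(-305993/(-138706)) = 5*(-305993*(-1/138706)) = 5*(305993/138706) = 1529965/138706 ≈ 11.030)
(-286769 + 15160)/(S - 2670) = (-286769 + 15160)/(1529965/138706 - 2670) = -271609/(-368815055/138706) = -271609*(-138706/368815055) = 37673797954/368815055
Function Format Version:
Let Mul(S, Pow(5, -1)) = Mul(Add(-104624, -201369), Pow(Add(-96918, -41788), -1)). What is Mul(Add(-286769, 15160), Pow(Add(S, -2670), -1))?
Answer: Rational(37673797954, 368815055) ≈ 102.15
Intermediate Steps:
S = Rational(1529965, 138706) (S = Mul(5, Mul(Add(-104624, -201369), Pow(Add(-96918, -41788), -1))) = Mul(5, Mul(-305993, Pow(-138706, -1))) = Mul(5, Mul(-305993, Rational(-1, 138706))) = Mul(5, Rational(305993, 138706)) = Rational(1529965, 138706) ≈ 11.030)
Mul(Add(-286769, 15160), Pow(Add(S, -2670), -1)) = Mul(Add(-286769, 15160), Pow(Add(Rational(1529965, 138706), -2670), -1)) = Mul(-271609, Pow(Rational(-368815055, 138706), -1)) = Mul(-271609, Rational(-138706, 368815055)) = Rational(37673797954, 368815055)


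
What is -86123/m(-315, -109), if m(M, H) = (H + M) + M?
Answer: 86123/739 ≈ 116.54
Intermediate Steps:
m(M, H) = H + 2*M
-86123/m(-315, -109) = -86123/(-109 + 2*(-315)) = -86123/(-109 - 630) = -86123/(-739) = -86123*(-1/739) = 86123/739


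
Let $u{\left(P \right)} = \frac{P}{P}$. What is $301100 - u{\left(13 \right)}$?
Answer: $301099$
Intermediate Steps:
$u{\left(P \right)} = 1$
$301100 - u{\left(13 \right)} = 301100 - 1 = 301099$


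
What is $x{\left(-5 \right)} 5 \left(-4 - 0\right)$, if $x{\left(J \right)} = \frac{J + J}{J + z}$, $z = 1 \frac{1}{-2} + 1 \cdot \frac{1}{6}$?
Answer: $- \frac{75}{2} \approx -37.5$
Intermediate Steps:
$z = - \frac{1}{3}$ ($z = 1 \left(- \frac{1}{2}\right) + 1 \cdot \frac{1}{6} = - \frac{1}{2} + \frac{1}{6} = - \frac{1}{3} \approx -0.33333$)
$x{\left(J \right)} = \frac{2 J}{- \frac{1}{3} + J}$ ($x{\left(J \right)} = \frac{J + J}{J - \frac{1}{3}} = \frac{2 J}{- \frac{1}{3} + J}$)
$x{\left(-5 \right)} 5 \left(-4 - 0\right) = 6 \left(-5\right) \frac{1}{-1 + 3 \left(-5\right)} 5 \left(-4 - 0\right) = 6 \left(-5\right) \frac{1}{-1 - 15} \cdot 5 \left(-4 + 0\right) = 6 \left(-5\right) \frac{1}{-16} \cdot 5 \left(-4\right) = 6 \left(-5\right) \left(- \frac{1}{16}\right) 5 \left(-4\right) = \frac{15}{8} \cdot 5 \left(-4\right) = \frac{75}{8} \left(-4\right) = - \frac{75}{2}$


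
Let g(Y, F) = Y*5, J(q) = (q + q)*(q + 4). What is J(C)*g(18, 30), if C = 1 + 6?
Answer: 13860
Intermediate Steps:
C = 7
J(q) = 2*q*(4 + q) (J(q) = (2*q)*(4 + q) = 2*q*(4 + q))
g(Y, F) = 5*Y
J(C)*g(18, 30) = (2*7*(4 + 7))*(5*18) = (2*7*11)*90 = 154*90 = 13860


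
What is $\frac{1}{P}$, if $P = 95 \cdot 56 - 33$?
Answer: $\frac{1}{5287} \approx 0.00018914$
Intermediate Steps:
$P = 5287$ ($P = 5320 - 33 = 5287$)
$\frac{1}{P} = \frac{1}{5287}$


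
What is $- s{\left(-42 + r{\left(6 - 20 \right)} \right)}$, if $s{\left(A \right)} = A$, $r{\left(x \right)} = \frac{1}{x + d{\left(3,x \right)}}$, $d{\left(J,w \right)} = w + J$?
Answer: $\frac{1051}{25} \approx 42.04$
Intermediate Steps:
$d{\left(J,w \right)} = J + w$
$r{\left(x \right)} = \frac{1}{3 + 2 x}$ ($r{\left(x \right)} = \frac{1}{x + \left(3 + x\right)} = \frac{1}{3 + 2 x}$)
$- s{\left(-42 + r{\left(6 - 20 \right)} \right)} = - (-42 + \frac{1}{3 + 2 \left(6 - 20\right)}) = - (-42 + \frac{1}{3 + 2 \left(-14\right)}) = - (-42 + \frac{1}{3 - 28}) = - (-42 + \frac{1}{-25}) = - (-42 - \frac{1}{25}) = \left(-1\right) \left(- \frac{1051}{25}\right) = \frac{1051}{25}$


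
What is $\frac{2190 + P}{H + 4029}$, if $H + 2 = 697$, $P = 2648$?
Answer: $\frac{2419}{2362} \approx 1.0241$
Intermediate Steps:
$H = 695$ ($H = -2 + 697 = 695$)
$\frac{2190 + P}{H + 4029} = \frac{2190 + 2648}{695 + 4029} = \frac{4838}{4724} = 4838 \cdot \frac{1}{4724} = \frac{2419}{2362}$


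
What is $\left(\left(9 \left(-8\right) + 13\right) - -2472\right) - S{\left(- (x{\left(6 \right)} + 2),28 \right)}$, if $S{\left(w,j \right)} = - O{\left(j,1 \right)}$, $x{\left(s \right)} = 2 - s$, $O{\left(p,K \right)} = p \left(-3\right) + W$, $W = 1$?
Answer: $2330$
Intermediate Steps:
$O{\left(p,K \right)} = 1 - 3 p$ ($O{\left(p,K \right)} = p \left(-3\right) + 1 = - 3 p + 1 = 1 - 3 p$)
$S{\left(w,j \right)} = -1 + 3 j$ ($S{\left(w,j \right)} = - (1 - 3 j) = -1 + 3 j$)
$\left(\left(9 \left(-8\right) + 13\right) - -2472\right) - S{\left(- (x{\left(6 \right)} + 2),28 \right)} = \left(\left(9 \left(-8\right) + 13\right) - -2472\right) - \left(-1 + 3 \cdot 28\right) = \left(\left(-72 + 13\right) + 2472\right) - \left(-1 + 84\right) = \left(-59 + 2472\right) - 83 = 2413 - 83 = 2330$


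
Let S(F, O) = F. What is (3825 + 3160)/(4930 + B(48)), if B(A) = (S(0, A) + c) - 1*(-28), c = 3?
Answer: 635/451 ≈ 1.4080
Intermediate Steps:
B(A) = 31 (B(A) = (0 + 3) - 1*(-28) = 3 + 28 = 31)
(3825 + 3160)/(4930 + B(48)) = (3825 + 3160)/(4930 + 31) = 6985/4961 = 6985*(1/4961) = 635/451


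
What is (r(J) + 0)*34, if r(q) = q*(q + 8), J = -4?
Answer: -544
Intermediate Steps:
r(q) = q*(8 + q)
(r(J) + 0)*34 = (-4*(8 - 4) + 0)*34 = (-4*4 + 0)*34 = (-16 + 0)*34 = -16*34 = -544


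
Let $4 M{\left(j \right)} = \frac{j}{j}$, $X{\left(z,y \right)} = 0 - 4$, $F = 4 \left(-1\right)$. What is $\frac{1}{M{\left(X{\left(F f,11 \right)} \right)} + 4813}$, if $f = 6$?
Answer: $\frac{4}{19253} \approx 0.00020776$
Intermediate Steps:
$F = -4$
$X{\left(z,y \right)} = -4$ ($X{\left(z,y \right)} = 0 - 4 = -4$)
$M{\left(j \right)} = \frac{1}{4}$ ($M{\left(j \right)} = \frac{j \frac{1}{j}}{4} = \frac{1}{4} \cdot 1 = \frac{1}{4}$)
$\frac{1}{M{\left(X{\left(F f,11 \right)} \right)} + 4813} = \frac{1}{\frac{1}{4} + 4813} = \frac{1}{\frac{19253}{4}} = \frac{4}{19253}$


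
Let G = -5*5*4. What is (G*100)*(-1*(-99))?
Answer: -990000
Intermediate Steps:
G = -100 (G = -25*4 = -100)
(G*100)*(-1*(-99)) = (-100*100)*(-1*(-99)) = -10000*99 = -990000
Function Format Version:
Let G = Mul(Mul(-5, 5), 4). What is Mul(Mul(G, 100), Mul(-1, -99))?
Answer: -990000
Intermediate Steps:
G = -100 (G = Mul(-25, 4) = -100)
Mul(Mul(G, 100), Mul(-1, -99)) = Mul(Mul(-100, 100), Mul(-1, -99)) = Mul(-10000, 99) = -990000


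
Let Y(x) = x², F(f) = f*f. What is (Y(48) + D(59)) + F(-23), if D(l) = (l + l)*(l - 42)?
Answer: 4839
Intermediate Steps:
F(f) = f²
D(l) = 2*l*(-42 + l) (D(l) = (2*l)*(-42 + l) = 2*l*(-42 + l))
(Y(48) + D(59)) + F(-23) = (48² + 2*59*(-42 + 59)) + (-23)² = (2304 + 2*59*17) + 529 = (2304 + 2006) + 529 = 4310 + 529 = 4839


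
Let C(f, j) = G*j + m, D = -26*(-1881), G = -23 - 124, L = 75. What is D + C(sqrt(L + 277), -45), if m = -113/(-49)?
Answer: 2720642/49 ≈ 55523.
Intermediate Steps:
m = 113/49 (m = -113*(-1/49) = 113/49 ≈ 2.3061)
G = -147
D = 48906
C(f, j) = 113/49 - 147*j (C(f, j) = -147*j + 113/49 = 113/49 - 147*j)
D + C(sqrt(L + 277), -45) = 48906 + (113/49 - 147*(-45)) = 48906 + (113/49 + 6615) = 48906 + 324248/49 = 2720642/49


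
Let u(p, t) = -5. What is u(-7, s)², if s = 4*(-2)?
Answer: 25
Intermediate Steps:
s = -8
u(-7, s)² = (-5)² = 25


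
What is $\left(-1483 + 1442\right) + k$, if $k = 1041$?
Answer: $1000$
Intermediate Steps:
$\left(-1483 + 1442\right) + k = \left(-1483 + 1442\right) + 1041 = -41 + 1041 = 1000$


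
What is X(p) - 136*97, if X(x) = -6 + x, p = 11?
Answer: -13187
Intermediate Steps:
X(p) - 136*97 = (-6 + 11) - 136*97 = 5 - 13192 = -13187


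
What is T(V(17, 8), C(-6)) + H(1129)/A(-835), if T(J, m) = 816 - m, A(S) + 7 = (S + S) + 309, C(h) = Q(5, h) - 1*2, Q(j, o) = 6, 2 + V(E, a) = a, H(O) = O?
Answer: 1109687/1368 ≈ 811.17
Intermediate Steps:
V(E, a) = -2 + a
C(h) = 4 (C(h) = 6 - 1*2 = 6 - 2 = 4)
A(S) = 302 + 2*S (A(S) = -7 + ((S + S) + 309) = -7 + (2*S + 309) = -7 + (309 + 2*S) = 302 + 2*S)
T(V(17, 8), C(-6)) + H(1129)/A(-835) = (816 - 1*4) + 1129/(302 + 2*(-835)) = (816 - 4) + 1129/(302 - 1670) = 812 + 1129/(-1368) = 812 + 1129*(-1/1368) = 812 - 1129/1368 = 1109687/1368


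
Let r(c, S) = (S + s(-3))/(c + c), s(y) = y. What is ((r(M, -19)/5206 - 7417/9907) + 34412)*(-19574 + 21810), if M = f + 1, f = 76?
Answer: 13889500753351626/180515447 ≈ 7.6944e+7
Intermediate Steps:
M = 77 (M = 76 + 1 = 77)
r(c, S) = (-3 + S)/(2*c) (r(c, S) = (S - 3)/(c + c) = (-3 + S)/((2*c)) = (-3 + S)*(1/(2*c)) = (-3 + S)/(2*c))
((r(M, -19)/5206 - 7417/9907) + 34412)*(-19574 + 21810) = ((((½)*(-3 - 19)/77)/5206 - 7417/9907) + 34412)*(-19574 + 21810) = ((((½)*(1/77)*(-22))*(1/5206) - 7417*1/9907) + 34412)*2236 = ((-⅐*1/5206 - 7417/9907) + 34412)*2236 = ((-1/36442 - 7417/9907) + 34412)*2236 = (-270300221/361030894 + 34412)*2236 = (12423524824107/361030894)*2236 = 13889500753351626/180515447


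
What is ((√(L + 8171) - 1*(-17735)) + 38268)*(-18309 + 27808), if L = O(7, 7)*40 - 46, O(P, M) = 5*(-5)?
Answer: 531972497 + 47495*√285 ≈ 5.3277e+8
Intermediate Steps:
O(P, M) = -25
L = -1046 (L = -25*40 - 46 = -1000 - 46 = -1046)
((√(L + 8171) - 1*(-17735)) + 38268)*(-18309 + 27808) = ((√(-1046 + 8171) - 1*(-17735)) + 38268)*(-18309 + 27808) = ((√7125 + 17735) + 38268)*9499 = ((5*√285 + 17735) + 38268)*9499 = ((17735 + 5*√285) + 38268)*9499 = (56003 + 5*√285)*9499 = 531972497 + 47495*√285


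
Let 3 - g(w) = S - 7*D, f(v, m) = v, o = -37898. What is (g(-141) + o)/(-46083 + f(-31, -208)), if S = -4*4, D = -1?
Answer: 18943/23057 ≈ 0.82157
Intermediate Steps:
S = -16
g(w) = 12 (g(w) = 3 - (-16 - 7*(-1)) = 3 - (-16 + 7) = 3 - 1*(-9) = 3 + 9 = 12)
(g(-141) + o)/(-46083 + f(-31, -208)) = (12 - 37898)/(-46083 - 31) = -37886/(-46114) = -37886*(-1/46114) = 18943/23057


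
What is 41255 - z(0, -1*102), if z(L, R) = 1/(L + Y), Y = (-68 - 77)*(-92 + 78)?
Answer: 83747649/2030 ≈ 41255.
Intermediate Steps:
Y = 2030 (Y = -145*(-14) = 2030)
z(L, R) = 1/(2030 + L) (z(L, R) = 1/(L + 2030) = 1/(2030 + L))
41255 - z(0, -1*102) = 41255 - 1/(2030 + 0) = 41255 - 1/2030 = 83747649/2030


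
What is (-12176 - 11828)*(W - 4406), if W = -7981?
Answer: 297337548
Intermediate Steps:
(-12176 - 11828)*(W - 4406) = (-12176 - 11828)*(-7981 - 4406) = -24004*(-12387) = 297337548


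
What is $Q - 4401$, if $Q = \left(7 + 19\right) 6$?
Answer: $-4245$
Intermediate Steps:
$Q = 156$ ($Q = 26 \cdot 6 = 156$)
$Q - 4401 = 156 - 4401 = -4245$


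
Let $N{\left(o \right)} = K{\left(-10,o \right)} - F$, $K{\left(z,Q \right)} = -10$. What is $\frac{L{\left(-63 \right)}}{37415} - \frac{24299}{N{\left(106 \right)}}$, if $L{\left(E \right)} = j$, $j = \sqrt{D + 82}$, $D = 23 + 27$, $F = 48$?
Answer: $\frac{24299}{58} + \frac{2 \sqrt{33}}{37415} \approx 418.95$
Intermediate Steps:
$D = 50$
$j = 2 \sqrt{33}$ ($j = \sqrt{50 + 82} = \sqrt{132} = 2 \sqrt{33} \approx 11.489$)
$L{\left(E \right)} = 2 \sqrt{33}$
$N{\left(o \right)} = -58$ ($N{\left(o \right)} = -10 - 48 = -58$)
$\frac{L{\left(-63 \right)}}{37415} - \frac{24299}{N{\left(106 \right)}} = \frac{2 \sqrt{33}}{37415} - \frac{24299}{-58} = 2 \sqrt{33} \cdot \frac{1}{37415} - - \frac{24299}{58} = \frac{2 \sqrt{33}}{37415} + \frac{24299}{58} = \frac{24299}{58} + \frac{2 \sqrt{33}}{37415}$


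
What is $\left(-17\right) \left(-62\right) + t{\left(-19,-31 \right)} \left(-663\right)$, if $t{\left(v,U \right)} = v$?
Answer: $13651$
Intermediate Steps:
$\left(-17\right) \left(-62\right) + t{\left(-19,-31 \right)} \left(-663\right) = \left(-17\right) \left(-62\right) - -12597 = 1054 + 12597 = 13651$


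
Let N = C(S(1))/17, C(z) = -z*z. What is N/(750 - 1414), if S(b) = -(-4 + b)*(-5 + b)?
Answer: 18/1411 ≈ 0.012757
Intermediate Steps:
S(b) = -(-5 + b)*(-4 + b)
C(z) = -z**2
N = -144/17 (N = -(-20 - 1*1**2 + 9*1)**2/17 = -(-20 - 1*1 + 9)**2*(1/17) = -(-20 - 1 + 9)**2*(1/17) = -1*(-12)**2*(1/17) = -1*144*(1/17) = -144*1/17 = -144/17 ≈ -8.4706)
N/(750 - 1414) = -144/17/(750 - 1414) = -144/17/(-664) = -1/664*(-144/17) = 18/1411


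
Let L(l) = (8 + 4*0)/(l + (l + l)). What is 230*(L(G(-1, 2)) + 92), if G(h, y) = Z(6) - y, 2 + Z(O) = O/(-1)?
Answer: 63296/3 ≈ 21099.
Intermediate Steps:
Z(O) = -2 - O (Z(O) = -2 + O/(-1) = -2 + O*(-1) = -2 - O)
G(h, y) = -8 - y (G(h, y) = (-2 - 1*6) - y = (-2 - 6) - y = -8 - y)
L(l) = 8/(3*l) (L(l) = (8 + 0)/(l + 2*l) = 8/((3*l)) = 8*(1/(3*l)) = 8/(3*l))
230*(L(G(-1, 2)) + 92) = 230*(8/(3*(-8 - 1*2)) + 92) = 230*(8/(3*(-8 - 2)) + 92) = 230*((8/3)/(-10) + 92) = 230*((8/3)*(-⅒) + 92) = 230*(-4/15 + 92) = 230*(1376/15) = 63296/3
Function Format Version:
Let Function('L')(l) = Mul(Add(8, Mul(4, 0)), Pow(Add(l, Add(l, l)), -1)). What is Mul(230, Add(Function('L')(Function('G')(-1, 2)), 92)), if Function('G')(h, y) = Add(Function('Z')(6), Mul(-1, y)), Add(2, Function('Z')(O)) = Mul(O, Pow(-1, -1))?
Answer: Rational(63296, 3) ≈ 21099.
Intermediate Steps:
Function('Z')(O) = Add(-2, Mul(-1, O)) (Function('Z')(O) = Add(-2, Mul(O, Pow(-1, -1))) = Add(-2, Mul(O, -1)) = Add(-2, Mul(-1, O)))
Function('G')(h, y) = Add(-8, Mul(-1, y)) (Function('G')(h, y) = Add(Add(-2, Mul(-1, 6)), Mul(-1, y)) = Add(Add(-2, -6), Mul(-1, y)) = Add(-8, Mul(-1, y)))
Function('L')(l) = Mul(Rational(8, 3), Pow(l, -1)) (Function('L')(l) = Mul(Add(8, 0), Pow(Add(l, Mul(2, l)), -1)) = Mul(8, Pow(Mul(3, l), -1)) = Mul(8, Mul(Rational(1, 3), Pow(l, -1))) = Mul(Rational(8, 3), Pow(l, -1)))
Mul(230, Add(Function('L')(Function('G')(-1, 2)), 92)) = Mul(230, Add(Mul(Rational(8, 3), Pow(Add(-8, Mul(-1, 2)), -1)), 92)) = Mul(230, Add(Mul(Rational(8, 3), Pow(Add(-8, -2), -1)), 92)) = Mul(230, Add(Mul(Rational(8, 3), Pow(-10, -1)), 92)) = Mul(230, Add(Mul(Rational(8, 3), Rational(-1, 10)), 92)) = Mul(230, Add(Rational(-4, 15), 92)) = Mul(230, Rational(1376, 15)) = Rational(63296, 3)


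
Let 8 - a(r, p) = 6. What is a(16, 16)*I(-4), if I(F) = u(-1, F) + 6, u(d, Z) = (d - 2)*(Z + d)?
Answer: 42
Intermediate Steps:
a(r, p) = 2 (a(r, p) = 8 - 1*6 = 8 - 6 = 2)
u(d, Z) = (-2 + d)*(Z + d)
I(F) = 9 - 3*F (I(F) = ((-1)² - 2*F - 2*(-1) + F*(-1)) + 6 = (1 - 2*F + 2 - F) + 6 = (3 - 3*F) + 6 = 9 - 3*F)
a(16, 16)*I(-4) = 2*(9 - 3*(-4)) = 2*(9 + 12) = 2*21 = 42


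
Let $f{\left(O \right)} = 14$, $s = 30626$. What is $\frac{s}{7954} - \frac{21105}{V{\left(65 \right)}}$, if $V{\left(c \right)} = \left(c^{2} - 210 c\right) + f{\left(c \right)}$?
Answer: $\frac{76015076}{12475849} \approx 6.093$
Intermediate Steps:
$V{\left(c \right)} = 14 + c^{2} - 210 c$ ($V{\left(c \right)} = \left(c^{2} - 210 c\right) + 14 = 14 + c^{2} - 210 c$)
$\frac{s}{7954} - \frac{21105}{V{\left(65 \right)}} = \frac{30626}{7954} - \frac{21105}{14 + 65^{2} - 13650} = 30626 \cdot \frac{1}{7954} - \frac{21105}{14 + 4225 - 13650} = \frac{15313}{3977} - \frac{21105}{-9411} = \frac{15313}{3977} - - \frac{7035}{3137} = \frac{15313}{3977} + \frac{7035}{3137} = \frac{76015076}{12475849}$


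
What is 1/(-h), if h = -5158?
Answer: 1/5158 ≈ 0.00019387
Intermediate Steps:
1/(-h) = 1/(-1*(-5158)) = 1/5158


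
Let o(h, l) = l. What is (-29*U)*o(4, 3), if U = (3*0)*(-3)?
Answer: 0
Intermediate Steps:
U = 0 (U = 0*(-3) = 0)
(-29*U)*o(4, 3) = -29*0*3 = 0*3 = 0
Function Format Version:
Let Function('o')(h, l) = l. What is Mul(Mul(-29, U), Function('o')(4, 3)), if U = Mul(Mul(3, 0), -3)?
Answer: 0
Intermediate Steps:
U = 0 (U = Mul(0, -3) = 0)
Mul(Mul(-29, U), Function('o')(4, 3)) = Mul(Mul(-29, 0), 3) = Mul(0, 3) = 0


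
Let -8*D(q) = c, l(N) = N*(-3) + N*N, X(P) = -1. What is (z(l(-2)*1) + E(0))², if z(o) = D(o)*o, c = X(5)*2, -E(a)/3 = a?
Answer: 25/4 ≈ 6.2500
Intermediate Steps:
E(a) = -3*a
l(N) = N² - 3*N (l(N) = -3*N + N² = N² - 3*N)
c = -2 (c = -1*2 = -2)
D(q) = ¼ (D(q) = -⅛*(-2) = ¼)
z(o) = o/4
(z(l(-2)*1) + E(0))² = ((-2*(-3 - 2)*1)/4 - 3*0)² = ((-2*(-5)*1)/4 + 0)² = ((10*1)/4 + 0)² = ((¼)*10 + 0)² = (5/2 + 0)² = (5/2)² = 25/4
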